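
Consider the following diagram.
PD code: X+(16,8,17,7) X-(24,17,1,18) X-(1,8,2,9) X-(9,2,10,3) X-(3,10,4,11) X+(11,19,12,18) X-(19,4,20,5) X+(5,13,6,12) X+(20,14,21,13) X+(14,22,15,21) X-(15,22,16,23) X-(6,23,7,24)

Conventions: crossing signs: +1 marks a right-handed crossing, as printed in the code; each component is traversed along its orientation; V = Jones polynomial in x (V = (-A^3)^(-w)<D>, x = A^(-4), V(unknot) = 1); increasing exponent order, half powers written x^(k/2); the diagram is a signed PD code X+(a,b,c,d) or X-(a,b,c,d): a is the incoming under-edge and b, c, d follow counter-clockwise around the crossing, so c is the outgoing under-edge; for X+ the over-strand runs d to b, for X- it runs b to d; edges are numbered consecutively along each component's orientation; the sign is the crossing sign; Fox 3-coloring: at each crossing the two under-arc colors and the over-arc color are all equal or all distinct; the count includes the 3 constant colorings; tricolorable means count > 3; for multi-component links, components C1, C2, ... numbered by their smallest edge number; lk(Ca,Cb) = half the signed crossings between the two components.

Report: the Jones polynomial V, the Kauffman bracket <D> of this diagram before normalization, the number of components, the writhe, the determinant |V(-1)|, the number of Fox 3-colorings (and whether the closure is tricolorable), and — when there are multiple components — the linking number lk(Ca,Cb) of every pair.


V(x) = -x^-6 + 2x^-5 - 4x^-4 + 5x^-3 - 4x^-2 + 5x^-1 - 3 + 2x - x^2
bracket: -A^-14 + 2A^-10 - 3A^-6 + 5A^-2 - 4A^2 + 5A^6 - 4A^10 + 2A^14 - A^18, w = -2
1 component, writhe -2, over 12 crossings
det 27, colorings 9 of 3^12 — tricolorable
observation: w = -2 shifts under R1 moves; the (-A^3)^(2) factor cancels that in V


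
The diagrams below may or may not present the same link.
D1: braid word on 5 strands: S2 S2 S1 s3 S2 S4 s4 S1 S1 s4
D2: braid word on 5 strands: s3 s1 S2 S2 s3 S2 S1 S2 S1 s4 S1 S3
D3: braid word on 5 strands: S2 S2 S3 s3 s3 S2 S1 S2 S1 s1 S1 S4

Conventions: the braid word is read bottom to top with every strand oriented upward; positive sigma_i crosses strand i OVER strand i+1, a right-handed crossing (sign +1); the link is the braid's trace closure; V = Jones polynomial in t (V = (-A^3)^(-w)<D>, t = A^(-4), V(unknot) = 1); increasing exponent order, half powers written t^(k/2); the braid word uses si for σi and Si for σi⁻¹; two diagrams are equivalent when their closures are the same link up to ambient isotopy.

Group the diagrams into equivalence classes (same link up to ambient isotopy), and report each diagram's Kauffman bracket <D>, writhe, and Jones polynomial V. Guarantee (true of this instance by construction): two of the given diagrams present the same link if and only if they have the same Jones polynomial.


grouping into links: {D1, D2, D3}
V(D1) = -t^-7 + t^-6 - t^-5 + t^-4 + t^-2  (w -4, c 10, <D> = A^-4 + A^4 - A^8 + A^12 - A^16)
D2 (bracket A^-4 + A^4 - A^8 + A^12 - A^16; 12 crossings at w = -4): V = -t^-7 + t^-6 - t^-5 + t^-4 + t^-2
D3 (bracket A^-10 + A^-2 - A^2 + A^6 - A^10; 12 crossings at w = -6): V = -t^-7 + t^-6 - t^-5 + t^-4 + t^-2
why: one V(t) for all 3 diagrams — one class (guaranteed)


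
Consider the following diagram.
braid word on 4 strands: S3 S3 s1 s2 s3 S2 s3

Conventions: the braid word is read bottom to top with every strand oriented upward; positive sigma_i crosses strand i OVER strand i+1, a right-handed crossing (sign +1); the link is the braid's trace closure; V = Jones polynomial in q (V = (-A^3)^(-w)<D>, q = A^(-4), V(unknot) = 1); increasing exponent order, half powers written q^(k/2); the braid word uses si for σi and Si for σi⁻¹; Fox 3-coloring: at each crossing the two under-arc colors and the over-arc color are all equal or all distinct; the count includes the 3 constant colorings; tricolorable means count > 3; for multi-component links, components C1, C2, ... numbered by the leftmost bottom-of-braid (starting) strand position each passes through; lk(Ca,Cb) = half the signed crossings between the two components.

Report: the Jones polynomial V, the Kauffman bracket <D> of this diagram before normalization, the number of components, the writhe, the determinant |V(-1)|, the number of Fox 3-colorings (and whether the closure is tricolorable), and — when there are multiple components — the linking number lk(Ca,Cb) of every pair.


V(q) = 1
bracket: -A^3, w = +1
1 component, writhe +1, over 7 crossings
det 1, colorings 3 of 3^7 — not tricolorable
observation: |V(-1)| = 1: so not tricolorable, since 3 does not divide 1


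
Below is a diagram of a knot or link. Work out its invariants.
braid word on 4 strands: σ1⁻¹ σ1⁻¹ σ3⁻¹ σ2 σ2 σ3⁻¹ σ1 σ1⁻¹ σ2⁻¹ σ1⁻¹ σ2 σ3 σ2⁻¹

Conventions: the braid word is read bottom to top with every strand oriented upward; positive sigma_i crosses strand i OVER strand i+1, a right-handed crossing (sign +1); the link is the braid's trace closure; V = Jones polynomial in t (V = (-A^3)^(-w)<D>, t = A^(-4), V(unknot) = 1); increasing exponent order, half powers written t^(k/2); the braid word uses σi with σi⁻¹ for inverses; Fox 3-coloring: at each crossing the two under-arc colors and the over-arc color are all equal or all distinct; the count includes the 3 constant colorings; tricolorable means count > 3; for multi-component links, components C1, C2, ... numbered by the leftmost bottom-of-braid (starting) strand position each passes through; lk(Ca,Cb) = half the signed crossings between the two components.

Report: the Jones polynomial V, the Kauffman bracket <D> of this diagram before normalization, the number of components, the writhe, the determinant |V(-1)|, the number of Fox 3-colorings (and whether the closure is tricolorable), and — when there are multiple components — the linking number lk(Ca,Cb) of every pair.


V(t) = -t^-4 + t^-3 + t^-1
bracket: -A^-5 - A^3 + A^7, w = -3
1 component, writhe -3, over 13 crossings
det 3, colorings 9 of 3^13 — tricolorable
observation: inverse pairs cancel, leaving σ1⁻¹ σ1⁻¹ σ3⁻¹ σ2 σ2 σ3⁻¹ σ2⁻¹ σ1⁻¹ σ2 σ3 σ2⁻¹


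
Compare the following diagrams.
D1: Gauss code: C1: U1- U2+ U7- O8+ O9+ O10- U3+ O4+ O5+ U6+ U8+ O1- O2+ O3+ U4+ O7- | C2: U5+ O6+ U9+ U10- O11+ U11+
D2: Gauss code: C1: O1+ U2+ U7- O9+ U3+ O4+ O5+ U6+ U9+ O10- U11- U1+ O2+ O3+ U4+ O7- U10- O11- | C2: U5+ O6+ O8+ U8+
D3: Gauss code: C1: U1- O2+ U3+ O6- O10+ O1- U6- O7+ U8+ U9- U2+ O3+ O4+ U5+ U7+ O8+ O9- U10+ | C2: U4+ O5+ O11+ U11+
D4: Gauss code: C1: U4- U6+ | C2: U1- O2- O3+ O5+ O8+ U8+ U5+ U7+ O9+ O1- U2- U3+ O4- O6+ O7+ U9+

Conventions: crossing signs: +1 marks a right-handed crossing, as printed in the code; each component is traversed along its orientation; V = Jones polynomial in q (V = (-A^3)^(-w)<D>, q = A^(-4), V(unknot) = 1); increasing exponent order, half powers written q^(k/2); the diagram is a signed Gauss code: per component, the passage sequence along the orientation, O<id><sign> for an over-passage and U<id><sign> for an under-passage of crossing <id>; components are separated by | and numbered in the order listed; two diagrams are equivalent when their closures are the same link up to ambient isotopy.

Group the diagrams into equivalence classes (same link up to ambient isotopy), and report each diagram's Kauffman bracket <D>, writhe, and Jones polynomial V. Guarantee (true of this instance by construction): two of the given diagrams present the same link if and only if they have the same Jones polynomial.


classes: {D1, D2, D3} | {D4}
V(D1) = -q^(3/2) - 2q^(7/2) + q^(9/2) - q^(11/2) + q^(13/2)  [11 crossings, <D> = -A^-11 + A^-7 - A^-3 + 2A + A^9, w = +5]
D2 (bracket -A^-11 + A^-7 - A^-3 + 2A + A^9; 11 crossings at w = +5): V = -q^(3/2) - 2q^(7/2) + q^(9/2) - q^(11/2) + q^(13/2)
D3 (bracket -A^-11 + A^-7 - A^-3 + 2A + A^9; 11 crossings at w = +5): V = -q^(3/2) - 2q^(7/2) + q^(9/2) - q^(11/2) + q^(13/2)
V(D4) = -q^(-1/2) - q^(1/2)  [9 crossings, <D> = A^7 + A^11, w = +3]
note: V(q) takes 2 values over 4 diagrams, fixing the grouping


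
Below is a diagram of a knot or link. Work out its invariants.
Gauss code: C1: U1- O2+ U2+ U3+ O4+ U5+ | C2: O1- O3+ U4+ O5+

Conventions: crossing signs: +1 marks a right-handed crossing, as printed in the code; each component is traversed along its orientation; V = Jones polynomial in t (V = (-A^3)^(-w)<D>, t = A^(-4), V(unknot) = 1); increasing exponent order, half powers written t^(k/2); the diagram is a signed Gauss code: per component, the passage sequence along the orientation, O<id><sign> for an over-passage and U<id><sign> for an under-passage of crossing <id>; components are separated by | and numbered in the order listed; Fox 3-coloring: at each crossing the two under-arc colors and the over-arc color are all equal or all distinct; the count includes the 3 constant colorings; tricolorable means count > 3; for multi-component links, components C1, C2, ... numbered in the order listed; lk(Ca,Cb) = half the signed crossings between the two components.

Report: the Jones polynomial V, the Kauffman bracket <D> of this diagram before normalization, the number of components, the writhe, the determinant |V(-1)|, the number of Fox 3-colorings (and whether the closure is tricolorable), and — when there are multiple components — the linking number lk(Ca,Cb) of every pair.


V(t) = -t^(1/2) - t^(5/2)
bracket: A^-1 + A^7, w = +3
2 components, writhe +3, over 5 crossings
lk(C1,C2) = +1
det 2, colorings 3 of 3^5 — not tricolorable
observation: w = +3 shifts under R1 moves; the (-A^3)^(-3) factor cancels that in V


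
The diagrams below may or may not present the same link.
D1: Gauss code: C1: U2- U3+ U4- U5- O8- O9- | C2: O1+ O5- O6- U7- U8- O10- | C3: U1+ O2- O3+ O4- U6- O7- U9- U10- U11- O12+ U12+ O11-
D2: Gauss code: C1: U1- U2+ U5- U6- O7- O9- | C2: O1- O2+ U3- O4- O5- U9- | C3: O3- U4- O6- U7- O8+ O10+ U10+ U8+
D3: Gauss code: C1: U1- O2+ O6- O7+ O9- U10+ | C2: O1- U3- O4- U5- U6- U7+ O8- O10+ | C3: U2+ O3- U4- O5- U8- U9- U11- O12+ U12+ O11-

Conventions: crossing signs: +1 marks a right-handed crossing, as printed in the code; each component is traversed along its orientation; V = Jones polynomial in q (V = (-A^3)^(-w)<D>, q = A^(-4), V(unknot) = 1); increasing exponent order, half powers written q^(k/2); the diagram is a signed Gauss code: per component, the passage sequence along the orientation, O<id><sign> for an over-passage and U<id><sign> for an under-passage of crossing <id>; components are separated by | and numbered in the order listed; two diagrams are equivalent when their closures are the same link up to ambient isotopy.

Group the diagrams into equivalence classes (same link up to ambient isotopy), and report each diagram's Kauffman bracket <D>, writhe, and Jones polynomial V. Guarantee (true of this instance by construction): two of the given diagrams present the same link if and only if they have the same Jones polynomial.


classes: {D1, D2} | {D3}
V(D1) = 2q^-6 + q^-4 + q^-2  [12 crossings, <D> = A^-10 + A^-2 + 2A^6, w = -6]
V(D2) = 2q^-6 + q^-4 + q^-2  (w -4, c 10, <D> = A^-4 + A^4 + 2A^12)
V(D3) = q^-6 + q^-3 + q^-2 + q^-1  (w -4, c 12, <D> = A^-8 + A^-4 + 1 + A^12)
insight: 2 values of V(q) split the 3 diagrams


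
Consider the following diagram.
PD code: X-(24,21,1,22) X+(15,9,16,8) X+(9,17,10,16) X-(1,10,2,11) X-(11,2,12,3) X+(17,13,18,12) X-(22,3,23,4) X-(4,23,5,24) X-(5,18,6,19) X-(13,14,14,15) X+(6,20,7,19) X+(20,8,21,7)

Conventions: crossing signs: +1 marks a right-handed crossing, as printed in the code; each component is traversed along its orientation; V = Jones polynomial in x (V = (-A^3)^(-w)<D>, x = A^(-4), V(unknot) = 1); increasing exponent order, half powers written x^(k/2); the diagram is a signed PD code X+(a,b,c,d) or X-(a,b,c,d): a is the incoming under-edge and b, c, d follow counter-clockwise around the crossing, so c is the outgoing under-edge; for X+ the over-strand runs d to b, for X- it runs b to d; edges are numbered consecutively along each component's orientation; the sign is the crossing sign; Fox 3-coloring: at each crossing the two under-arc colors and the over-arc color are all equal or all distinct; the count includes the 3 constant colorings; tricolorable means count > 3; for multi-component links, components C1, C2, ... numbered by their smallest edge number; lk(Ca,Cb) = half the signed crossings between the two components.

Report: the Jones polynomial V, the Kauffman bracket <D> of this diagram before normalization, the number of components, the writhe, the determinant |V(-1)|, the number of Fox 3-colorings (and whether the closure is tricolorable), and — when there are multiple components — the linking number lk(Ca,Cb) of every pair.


Jones polynomial: V(x) = -x^-5 + x^-4 - x^-3 + 2x^-2 - x^-1 + 2 - x
<D> = -A^-10 + 2A^-6 - A^-2 + 2A^2 - A^6 + A^10 - A^14; writhe -2
components 1, writhe -2 (12 crossings)
3-colorings: 9 of 3^12, det 9 — tricolorable
note: the span of V is 6, forcing >= 6 crossings in any diagram


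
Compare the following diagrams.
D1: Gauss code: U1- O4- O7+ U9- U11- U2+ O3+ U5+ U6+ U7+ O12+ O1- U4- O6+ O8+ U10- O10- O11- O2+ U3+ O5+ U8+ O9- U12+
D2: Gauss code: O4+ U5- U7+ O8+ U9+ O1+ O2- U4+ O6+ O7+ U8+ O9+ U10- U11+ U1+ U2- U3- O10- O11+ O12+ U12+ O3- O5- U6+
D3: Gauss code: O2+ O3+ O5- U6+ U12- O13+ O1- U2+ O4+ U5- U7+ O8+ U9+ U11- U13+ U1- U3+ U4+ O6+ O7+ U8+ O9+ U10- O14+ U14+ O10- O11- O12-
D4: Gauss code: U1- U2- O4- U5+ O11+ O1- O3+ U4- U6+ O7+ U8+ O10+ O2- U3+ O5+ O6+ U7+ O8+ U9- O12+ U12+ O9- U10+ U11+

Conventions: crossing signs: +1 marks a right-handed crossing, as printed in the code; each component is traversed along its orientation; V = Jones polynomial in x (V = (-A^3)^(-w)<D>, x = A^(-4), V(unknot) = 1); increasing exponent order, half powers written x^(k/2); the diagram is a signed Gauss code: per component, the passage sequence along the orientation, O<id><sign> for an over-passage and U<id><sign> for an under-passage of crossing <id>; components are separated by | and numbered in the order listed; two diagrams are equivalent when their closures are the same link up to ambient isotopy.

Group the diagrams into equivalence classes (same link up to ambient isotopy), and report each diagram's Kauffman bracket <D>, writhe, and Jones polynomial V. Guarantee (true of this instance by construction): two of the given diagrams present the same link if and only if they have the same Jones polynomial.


classes: {D1} | {D2, D3, D4}
V(D1) = x + x^3 - x^4  [12 crossings, <D> = -A^-10 + A^-6 + A^2, w = +2]
V(D2) = x - x^2 + 2x^3 - x^4 + x^5 - x^6  [12 crossings, <D> = -A^-12 + A^-8 - A^-4 + 2 - A^4 + A^8, w = +4]
D3 (bracket -A^-12 + A^-8 - A^-4 + 2 - A^4 + A^8; 14 crossings at w = +4): V = x - x^2 + 2x^3 - x^4 + x^5 - x^6
V(D4) = x - x^2 + 2x^3 - x^4 + x^5 - x^6  [12 crossings, <D> = -A^-12 + A^-8 - A^-4 + 2 - A^4 + A^8, w = +4]
note: comparing 4 Jones polynomials yields 2 groups


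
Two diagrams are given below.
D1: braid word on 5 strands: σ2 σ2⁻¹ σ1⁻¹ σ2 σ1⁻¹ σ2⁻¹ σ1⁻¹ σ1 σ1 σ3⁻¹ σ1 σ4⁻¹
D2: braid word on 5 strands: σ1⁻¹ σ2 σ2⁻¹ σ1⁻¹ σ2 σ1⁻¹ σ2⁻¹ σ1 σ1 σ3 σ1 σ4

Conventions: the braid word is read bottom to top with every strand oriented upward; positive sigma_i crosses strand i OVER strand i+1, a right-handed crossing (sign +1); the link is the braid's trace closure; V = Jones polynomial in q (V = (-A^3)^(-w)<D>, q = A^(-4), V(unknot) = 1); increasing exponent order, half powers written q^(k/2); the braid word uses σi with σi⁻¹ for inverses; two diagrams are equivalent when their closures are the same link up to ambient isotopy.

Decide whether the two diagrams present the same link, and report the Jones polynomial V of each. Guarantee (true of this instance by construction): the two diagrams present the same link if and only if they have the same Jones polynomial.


equivalent: yes
V(D1) = 1  (w -2, c 12, <D> = A^-6)
V(D2) = 1  [12 crossings, <D> = A^6, w = +2]
key observation: Markov moves rewrite D1 (12 crossings) into D2 (12)


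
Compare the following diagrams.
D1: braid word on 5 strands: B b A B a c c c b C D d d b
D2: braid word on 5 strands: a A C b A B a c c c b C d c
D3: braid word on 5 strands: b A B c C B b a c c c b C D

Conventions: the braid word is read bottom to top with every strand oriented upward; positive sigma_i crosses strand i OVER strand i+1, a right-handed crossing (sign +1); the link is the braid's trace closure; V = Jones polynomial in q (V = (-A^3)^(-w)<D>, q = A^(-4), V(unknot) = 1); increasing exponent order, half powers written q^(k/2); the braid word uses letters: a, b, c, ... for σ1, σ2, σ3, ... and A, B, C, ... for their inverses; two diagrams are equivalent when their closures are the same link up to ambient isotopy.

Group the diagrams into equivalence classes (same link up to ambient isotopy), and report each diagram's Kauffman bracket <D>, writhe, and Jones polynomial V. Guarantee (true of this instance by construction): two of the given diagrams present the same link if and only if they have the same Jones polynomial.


equivalence classes: {D1, D2, D3}
D1 (bracket -A^-12 + A^-8 - A^-4 + 2 - A^4 + A^8; 14 crossings at w = +4): V = q - q^2 + 2q^3 - q^4 + q^5 - q^6
V(D2) = q - q^2 + 2q^3 - q^4 + q^5 - q^6  (w +4, c 14, <D> = -A^-12 + A^-8 - A^-4 + 2 - A^4 + A^8)
V(D3) = q - q^2 + 2q^3 - q^4 + q^5 - q^6  (w +2, c 14, <D> = -A^-18 + A^-14 - A^-10 + 2A^-6 - A^-2 + A^2)
observation: all 3 diagrams share one V(q), hence one class


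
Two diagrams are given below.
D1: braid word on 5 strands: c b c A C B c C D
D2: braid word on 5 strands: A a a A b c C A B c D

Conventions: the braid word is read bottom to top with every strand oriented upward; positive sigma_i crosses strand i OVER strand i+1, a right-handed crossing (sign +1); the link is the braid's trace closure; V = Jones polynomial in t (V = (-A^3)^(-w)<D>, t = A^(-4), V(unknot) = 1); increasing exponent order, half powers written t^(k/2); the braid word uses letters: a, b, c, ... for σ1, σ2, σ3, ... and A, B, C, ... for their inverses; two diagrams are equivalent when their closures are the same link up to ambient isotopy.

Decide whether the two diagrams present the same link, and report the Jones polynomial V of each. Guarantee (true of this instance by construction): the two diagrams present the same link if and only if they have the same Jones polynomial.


equivalent: yes
D1 (bracket A^-5 + A^-1; 9 crossings at w = -1): V = -t^(-1/2) - t^(1/2)
D2 (bracket A^-5 + A^-1; 11 crossings at w = -1): V = -t^(-1/2) - t^(1/2)
key observation: one V(t) for all 2 diagrams — one class (guaranteed)


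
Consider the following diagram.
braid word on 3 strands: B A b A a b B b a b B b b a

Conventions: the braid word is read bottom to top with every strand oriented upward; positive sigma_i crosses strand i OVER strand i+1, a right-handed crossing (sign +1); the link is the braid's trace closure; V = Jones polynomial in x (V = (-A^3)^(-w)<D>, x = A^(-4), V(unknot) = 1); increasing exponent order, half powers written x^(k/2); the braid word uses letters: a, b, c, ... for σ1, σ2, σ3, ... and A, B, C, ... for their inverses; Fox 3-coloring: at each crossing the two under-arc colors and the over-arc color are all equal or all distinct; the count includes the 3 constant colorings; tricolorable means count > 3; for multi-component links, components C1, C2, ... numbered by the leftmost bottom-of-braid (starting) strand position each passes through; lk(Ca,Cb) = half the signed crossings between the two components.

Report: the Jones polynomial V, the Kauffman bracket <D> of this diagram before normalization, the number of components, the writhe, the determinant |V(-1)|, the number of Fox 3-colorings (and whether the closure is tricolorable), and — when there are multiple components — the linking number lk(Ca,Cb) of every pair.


V = x + x^3 - x^4
<D> = -A^-4 + 1 + A^8 (w = +4)
1 component over 14 crossings, w = +4
9 Fox colorings among 3^14, |V(-1)| = 3: tricolorable
why: |V(-1)| = 3: so tricolorable, since 3 divides 3


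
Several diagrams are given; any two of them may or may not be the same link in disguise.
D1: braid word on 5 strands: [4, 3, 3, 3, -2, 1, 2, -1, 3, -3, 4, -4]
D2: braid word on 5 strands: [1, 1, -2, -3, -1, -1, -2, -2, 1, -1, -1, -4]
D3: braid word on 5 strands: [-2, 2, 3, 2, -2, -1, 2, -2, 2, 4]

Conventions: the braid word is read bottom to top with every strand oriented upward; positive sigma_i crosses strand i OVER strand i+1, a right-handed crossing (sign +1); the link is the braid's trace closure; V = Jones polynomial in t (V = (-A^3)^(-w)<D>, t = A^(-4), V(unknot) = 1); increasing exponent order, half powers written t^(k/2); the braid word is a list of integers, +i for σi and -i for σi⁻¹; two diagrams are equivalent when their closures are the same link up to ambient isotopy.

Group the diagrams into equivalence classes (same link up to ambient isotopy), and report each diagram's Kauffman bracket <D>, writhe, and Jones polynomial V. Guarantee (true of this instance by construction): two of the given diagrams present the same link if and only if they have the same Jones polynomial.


classes: {D1} | {D2} | {D3}
V(D1) = t + t^3 - t^4  [12 crossings, <D> = -A^-4 + 1 + A^8, w = +4]
V(D2) = -t^-6 + t^-5 - t^-4 + 2t^-3 - t^-2 + t^-1  [12 crossings, <D> = A^-14 - A^-10 + 2A^-6 - A^-2 + A^2 - A^6, w = -6]
V(D3) = 1  (w +2, c 10, <D> = A^6)
insight: 3 classes among 3 diagrams; unequal V(t) rules out equality


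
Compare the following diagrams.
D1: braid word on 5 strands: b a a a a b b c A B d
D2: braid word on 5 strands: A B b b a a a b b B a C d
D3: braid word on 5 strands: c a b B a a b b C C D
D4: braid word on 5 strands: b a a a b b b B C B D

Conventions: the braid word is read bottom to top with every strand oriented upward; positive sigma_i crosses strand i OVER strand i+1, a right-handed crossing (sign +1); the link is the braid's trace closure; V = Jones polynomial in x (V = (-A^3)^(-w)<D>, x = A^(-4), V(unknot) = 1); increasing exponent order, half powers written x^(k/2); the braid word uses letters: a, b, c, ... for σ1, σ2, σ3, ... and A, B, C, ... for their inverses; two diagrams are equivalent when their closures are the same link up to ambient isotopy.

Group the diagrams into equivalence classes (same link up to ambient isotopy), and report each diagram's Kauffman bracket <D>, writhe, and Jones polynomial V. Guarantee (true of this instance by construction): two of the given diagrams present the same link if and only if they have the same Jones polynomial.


equivalence classes: {D1, D2, D3, D4}
D1 (bracket -A^-5 + A^-1 - A^3 + 2A^7 + A^15; 11 crossings at w = +7): V = -x^(3/2) - 2x^(7/2) + x^(9/2) - x^(11/2) + x^(13/2)
V(D2) = -x^(3/2) - 2x^(7/2) + x^(9/2) - x^(11/2) + x^(13/2)  [13 crossings, <D> = -A^-11 + A^-7 - A^-3 + 2A + A^9, w = +5]
D3 (bracket -A^-17 + A^-13 - A^-9 + 2A^-5 + A^3; 11 crossings at w = +3): V = -x^(3/2) - 2x^(7/2) + x^(9/2) - x^(11/2) + x^(13/2)
V(D4) = -x^(3/2) - 2x^(7/2) + x^(9/2) - x^(11/2) + x^(13/2)  [11 crossings, <D> = -A^-17 + A^-13 - A^-9 + 2A^-5 + A^3, w = +3]
key observation: all 4 diagrams share one V(x), hence one class


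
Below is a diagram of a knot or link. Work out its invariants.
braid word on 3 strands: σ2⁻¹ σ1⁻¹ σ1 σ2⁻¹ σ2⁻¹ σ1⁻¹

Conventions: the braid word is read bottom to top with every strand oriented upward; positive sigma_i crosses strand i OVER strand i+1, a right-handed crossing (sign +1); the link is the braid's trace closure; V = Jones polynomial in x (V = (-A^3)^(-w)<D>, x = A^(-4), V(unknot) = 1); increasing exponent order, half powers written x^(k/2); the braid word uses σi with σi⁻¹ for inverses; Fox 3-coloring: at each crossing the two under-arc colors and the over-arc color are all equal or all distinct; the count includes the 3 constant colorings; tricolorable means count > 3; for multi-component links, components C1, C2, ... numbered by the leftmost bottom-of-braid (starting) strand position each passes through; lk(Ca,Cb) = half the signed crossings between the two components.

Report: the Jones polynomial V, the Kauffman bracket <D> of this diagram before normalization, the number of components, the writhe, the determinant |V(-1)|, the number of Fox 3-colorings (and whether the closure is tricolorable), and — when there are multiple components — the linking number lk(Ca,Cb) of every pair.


Jones polynomial: V(x) = -x^-4 + x^-3 + x^-1
<D> = A^-8 + 1 - A^4; writhe -4
components 1, writhe -4 (6 crossings)
3-colorings: 9 of 3^6, det 3 — tricolorable
note: V spans 3 powers of x: at least 3 crossings in any diagram


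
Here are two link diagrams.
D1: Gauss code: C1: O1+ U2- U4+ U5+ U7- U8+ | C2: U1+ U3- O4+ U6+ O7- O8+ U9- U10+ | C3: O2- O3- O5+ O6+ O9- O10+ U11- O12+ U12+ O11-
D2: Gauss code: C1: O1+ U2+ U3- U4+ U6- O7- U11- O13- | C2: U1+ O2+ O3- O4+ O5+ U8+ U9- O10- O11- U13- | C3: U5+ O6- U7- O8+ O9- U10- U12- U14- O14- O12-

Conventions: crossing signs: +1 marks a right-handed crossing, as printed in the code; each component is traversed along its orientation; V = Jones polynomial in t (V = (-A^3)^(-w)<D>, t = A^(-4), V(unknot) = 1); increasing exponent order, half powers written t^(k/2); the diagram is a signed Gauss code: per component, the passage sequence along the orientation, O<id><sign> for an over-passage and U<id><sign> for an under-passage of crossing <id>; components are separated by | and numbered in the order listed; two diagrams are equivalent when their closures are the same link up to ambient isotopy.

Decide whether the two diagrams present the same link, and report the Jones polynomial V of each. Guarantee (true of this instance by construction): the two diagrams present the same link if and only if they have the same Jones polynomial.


same link: no
V(D1) = 1 + t + t^2 + t^3  [12 crossings, <D> = A^-6 + A^-2 + A^2 + A^6, w = +2]
V(D2) = t^-3 + t^-2 + t^-1 + 1  (w -4, c 14, <D> = A^-12 + A^-8 + A^-4 + 1)
note: comparing 2 Jones polynomials yields 2 groups


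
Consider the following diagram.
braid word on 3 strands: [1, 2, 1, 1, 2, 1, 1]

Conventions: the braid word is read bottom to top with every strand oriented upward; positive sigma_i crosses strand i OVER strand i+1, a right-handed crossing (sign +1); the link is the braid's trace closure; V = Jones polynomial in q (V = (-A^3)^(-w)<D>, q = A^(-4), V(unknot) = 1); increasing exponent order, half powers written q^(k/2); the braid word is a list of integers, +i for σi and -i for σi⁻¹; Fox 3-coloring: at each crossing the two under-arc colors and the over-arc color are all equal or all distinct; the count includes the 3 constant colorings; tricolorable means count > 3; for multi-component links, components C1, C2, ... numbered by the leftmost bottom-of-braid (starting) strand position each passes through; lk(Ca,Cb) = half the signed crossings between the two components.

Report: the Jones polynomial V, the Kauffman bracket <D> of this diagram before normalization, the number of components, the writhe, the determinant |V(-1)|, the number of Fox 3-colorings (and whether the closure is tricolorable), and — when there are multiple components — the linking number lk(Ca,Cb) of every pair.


V(q) = -q^(5/2) - q^(9/2) - q^(13/2) + q^(15/2)
bracket: -A^-9 + A^-5 + A^3 + A^11, w = +7
2 components, writhe +7, over 7 crossings
lk(C1,C2) = +2
det 4, colorings 3 of 3^7 — not tricolorable
observation: w = +7 (over 7 crossings) is diagram-only; (-A^3)^(-7) removes it from V


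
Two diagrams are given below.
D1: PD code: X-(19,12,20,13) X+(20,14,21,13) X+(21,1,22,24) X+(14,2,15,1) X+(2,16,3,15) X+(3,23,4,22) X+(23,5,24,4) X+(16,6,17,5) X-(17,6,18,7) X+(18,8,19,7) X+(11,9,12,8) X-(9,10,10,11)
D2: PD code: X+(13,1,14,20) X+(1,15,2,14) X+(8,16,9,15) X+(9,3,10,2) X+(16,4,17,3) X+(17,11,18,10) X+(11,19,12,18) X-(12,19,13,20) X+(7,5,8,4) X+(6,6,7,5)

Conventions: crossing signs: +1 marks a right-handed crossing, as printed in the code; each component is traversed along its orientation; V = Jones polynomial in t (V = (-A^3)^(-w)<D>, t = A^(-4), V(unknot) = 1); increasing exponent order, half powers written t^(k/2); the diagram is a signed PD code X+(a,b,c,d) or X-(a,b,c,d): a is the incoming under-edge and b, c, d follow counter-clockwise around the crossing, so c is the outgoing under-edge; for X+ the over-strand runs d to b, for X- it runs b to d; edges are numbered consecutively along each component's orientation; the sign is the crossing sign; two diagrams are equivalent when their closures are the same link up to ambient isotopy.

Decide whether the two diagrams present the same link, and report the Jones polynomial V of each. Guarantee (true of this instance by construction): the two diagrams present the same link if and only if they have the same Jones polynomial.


equivalent: yes
D1 (bracket -A^-10 + A^-6 - A^-2 + A^2 + A^10; 12 crossings at w = +6): V = t^2 + t^4 - t^5 + t^6 - t^7
V(D2) = t^2 + t^4 - t^5 + t^6 - t^7  [10 crossings, <D> = -A^-4 + 1 - A^4 + A^8 + A^16, w = +8]
observation: all 2 diagrams share one V(t), hence one class


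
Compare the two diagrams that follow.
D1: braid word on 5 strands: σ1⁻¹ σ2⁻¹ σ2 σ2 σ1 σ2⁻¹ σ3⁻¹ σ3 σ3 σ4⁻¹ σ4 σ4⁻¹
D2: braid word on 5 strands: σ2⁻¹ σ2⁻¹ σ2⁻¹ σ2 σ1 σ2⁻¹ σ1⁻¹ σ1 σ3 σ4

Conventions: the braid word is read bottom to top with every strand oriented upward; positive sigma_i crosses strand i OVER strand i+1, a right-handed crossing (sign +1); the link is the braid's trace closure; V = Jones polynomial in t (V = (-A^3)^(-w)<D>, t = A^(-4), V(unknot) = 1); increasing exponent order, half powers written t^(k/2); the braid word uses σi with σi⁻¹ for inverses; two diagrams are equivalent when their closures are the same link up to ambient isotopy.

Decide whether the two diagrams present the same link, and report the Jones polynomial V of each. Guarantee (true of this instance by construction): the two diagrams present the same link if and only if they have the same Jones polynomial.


equivalent: no
V(D1) = 1  (w 0, c 12, <D> = 1)
D2 (bracket A^4 + A^12 - A^16; 10 crossings at w = 0): V = -t^-4 + t^-3 + t^-1
why: 2 classes among 2 diagrams; unequal V(t) rules out equality


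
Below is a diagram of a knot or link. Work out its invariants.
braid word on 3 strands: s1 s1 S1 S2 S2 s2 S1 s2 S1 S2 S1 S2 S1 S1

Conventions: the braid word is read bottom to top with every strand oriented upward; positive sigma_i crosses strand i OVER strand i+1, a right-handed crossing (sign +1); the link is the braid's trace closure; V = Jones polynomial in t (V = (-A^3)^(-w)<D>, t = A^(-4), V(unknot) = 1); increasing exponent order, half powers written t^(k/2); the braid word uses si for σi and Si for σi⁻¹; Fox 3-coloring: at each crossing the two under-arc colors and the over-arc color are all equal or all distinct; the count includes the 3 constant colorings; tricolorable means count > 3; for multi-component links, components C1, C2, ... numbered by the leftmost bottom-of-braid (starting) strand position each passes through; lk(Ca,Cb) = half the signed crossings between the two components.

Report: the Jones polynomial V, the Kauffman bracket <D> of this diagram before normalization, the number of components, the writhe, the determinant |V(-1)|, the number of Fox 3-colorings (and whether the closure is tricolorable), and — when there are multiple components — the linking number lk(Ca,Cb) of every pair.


Jones polynomial: V(t) = -t^-7 + t^-6 - t^-5 + t^-4 + t^-2
<D> = A^-10 + A^-2 - A^2 + A^6 - A^10; writhe -6
components 1, writhe -6 (14 crossings)
3-colorings: 3 of 3^14, det 5 — not tricolorable
note: free reduction leaves σ1 σ2⁻¹ σ1⁻¹ σ2 σ1⁻¹ σ2⁻¹ σ1⁻¹ σ2⁻¹ σ1⁻¹ σ1⁻¹ of the original 14 letters


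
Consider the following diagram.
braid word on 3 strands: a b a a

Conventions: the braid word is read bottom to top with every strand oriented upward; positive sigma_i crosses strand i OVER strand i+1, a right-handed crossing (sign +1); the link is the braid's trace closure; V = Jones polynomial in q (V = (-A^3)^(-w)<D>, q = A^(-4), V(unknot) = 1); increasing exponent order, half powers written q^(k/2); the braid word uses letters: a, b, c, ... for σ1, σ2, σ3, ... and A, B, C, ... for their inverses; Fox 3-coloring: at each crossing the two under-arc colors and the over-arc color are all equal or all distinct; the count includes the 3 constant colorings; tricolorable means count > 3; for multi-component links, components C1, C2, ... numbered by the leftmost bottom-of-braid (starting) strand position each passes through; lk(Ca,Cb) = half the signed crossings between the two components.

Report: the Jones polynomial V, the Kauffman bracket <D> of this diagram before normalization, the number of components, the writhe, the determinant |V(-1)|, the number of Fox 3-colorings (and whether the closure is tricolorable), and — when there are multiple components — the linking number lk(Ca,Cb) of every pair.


V = q + q^3 - q^4
<D> = -A^-4 + 1 + A^8 (w = +4)
1 component over 4 crossings, w = +4
9 Fox colorings among 3^4, |V(-1)| = 3: tricolorable
why: det 3 = |V(-1)|; divisible by 3, so tricolorable


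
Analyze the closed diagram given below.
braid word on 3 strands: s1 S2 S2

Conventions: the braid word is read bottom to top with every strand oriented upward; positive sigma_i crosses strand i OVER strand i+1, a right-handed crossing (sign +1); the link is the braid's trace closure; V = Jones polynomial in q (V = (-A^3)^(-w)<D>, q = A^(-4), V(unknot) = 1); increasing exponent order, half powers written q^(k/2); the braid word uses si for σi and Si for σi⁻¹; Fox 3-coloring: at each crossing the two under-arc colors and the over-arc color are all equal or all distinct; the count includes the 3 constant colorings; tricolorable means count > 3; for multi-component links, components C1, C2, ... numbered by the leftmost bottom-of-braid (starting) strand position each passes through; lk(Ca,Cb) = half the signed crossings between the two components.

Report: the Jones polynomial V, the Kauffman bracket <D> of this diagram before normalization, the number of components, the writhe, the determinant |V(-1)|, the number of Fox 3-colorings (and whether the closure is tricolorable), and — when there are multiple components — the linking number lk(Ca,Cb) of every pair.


V(q) = -q^(-5/2) - q^(-1/2)
bracket: A^-1 + A^7, w = -1
2 components, writhe -1, over 3 crossings
lk(C1,C2) = -1
det 2, colorings 3 of 3^3 — not tricolorable
observation: w = -1 (over 3 crossings) is diagram-only; (-A^3)^(1) removes it from V


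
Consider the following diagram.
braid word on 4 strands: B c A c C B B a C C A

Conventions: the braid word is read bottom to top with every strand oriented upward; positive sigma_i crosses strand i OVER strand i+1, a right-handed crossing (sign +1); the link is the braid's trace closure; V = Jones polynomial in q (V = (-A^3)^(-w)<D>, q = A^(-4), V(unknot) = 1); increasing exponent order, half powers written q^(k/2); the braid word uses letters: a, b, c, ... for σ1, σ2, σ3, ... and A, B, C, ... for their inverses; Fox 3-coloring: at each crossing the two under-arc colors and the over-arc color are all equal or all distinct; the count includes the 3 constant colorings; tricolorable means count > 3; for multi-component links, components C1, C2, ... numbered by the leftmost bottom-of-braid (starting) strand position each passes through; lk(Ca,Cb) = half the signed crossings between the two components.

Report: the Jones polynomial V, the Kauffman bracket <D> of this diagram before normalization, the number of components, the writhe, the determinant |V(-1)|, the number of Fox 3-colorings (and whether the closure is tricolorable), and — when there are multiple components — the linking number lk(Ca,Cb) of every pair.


V(q) = -q^-6 + q^-5 - q^-4 + 2q^-3 - q^-2 + q^-1
bracket: -A^-11 + A^-7 - 2A^-3 + A - A^5 + A^9, w = -5
1 component, writhe -5, over 11 crossings
det 7, colorings 3 of 3^11 — not tricolorable
observation: w = -5 (over 11 crossings) is diagram-only; (-A^3)^(5) removes it from V


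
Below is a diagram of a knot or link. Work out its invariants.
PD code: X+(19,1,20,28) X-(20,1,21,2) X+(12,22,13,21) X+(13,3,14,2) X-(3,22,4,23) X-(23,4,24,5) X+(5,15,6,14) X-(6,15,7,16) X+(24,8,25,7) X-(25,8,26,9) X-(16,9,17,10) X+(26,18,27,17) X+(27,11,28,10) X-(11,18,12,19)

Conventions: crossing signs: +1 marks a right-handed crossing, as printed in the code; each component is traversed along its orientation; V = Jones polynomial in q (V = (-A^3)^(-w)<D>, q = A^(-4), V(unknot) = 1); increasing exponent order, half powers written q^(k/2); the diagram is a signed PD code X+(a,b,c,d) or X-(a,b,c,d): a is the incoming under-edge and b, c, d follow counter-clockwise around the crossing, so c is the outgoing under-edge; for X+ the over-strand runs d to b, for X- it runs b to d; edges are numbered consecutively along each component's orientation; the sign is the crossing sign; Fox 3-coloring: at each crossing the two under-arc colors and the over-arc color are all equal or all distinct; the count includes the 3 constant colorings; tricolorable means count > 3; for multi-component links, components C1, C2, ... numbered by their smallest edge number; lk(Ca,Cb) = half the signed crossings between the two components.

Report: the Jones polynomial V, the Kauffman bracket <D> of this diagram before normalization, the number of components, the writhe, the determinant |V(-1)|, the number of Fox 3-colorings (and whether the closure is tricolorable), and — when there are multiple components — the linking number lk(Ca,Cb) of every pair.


V(q) = q^-2 - q^-1 + 1 - q + q^2
bracket: A^-8 - A^-4 + 1 - A^4 + A^8, w = 0
1 component, writhe 0, over 14 crossings
det 5, colorings 3 of 3^14 — not tricolorable
observation: w = 0 shifts under R1 moves; the (-A^3)^(0) factor cancels that in V


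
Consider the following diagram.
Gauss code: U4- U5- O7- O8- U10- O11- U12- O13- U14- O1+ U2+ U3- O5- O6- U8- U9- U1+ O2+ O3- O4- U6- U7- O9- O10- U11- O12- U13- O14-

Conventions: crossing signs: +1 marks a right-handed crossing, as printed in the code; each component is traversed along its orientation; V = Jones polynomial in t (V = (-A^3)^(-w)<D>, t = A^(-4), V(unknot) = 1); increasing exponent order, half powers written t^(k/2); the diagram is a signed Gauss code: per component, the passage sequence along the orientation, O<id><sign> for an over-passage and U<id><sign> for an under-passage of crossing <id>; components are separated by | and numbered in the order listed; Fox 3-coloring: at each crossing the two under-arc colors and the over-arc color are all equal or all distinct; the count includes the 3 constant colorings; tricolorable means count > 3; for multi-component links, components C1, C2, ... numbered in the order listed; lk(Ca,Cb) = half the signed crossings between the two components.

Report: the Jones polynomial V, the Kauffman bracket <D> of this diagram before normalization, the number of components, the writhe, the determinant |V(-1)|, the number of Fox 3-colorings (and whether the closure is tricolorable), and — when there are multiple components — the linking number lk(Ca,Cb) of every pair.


V = -t^-13 + t^-12 - t^-11 + t^-10 - t^-9 + t^-8 - t^-7 + t^-6 + t^-4
<D> = A^-14 + A^-6 - A^-2 + A^2 - A^6 + A^10 - A^14 + A^18 - A^22 (w = -10)
1 component over 14 crossings, w = -10
9 Fox colorings among 3^14, |V(-1)| = 9: tricolorable
why: V spans 9 powers of t: at least 9 crossings in any diagram


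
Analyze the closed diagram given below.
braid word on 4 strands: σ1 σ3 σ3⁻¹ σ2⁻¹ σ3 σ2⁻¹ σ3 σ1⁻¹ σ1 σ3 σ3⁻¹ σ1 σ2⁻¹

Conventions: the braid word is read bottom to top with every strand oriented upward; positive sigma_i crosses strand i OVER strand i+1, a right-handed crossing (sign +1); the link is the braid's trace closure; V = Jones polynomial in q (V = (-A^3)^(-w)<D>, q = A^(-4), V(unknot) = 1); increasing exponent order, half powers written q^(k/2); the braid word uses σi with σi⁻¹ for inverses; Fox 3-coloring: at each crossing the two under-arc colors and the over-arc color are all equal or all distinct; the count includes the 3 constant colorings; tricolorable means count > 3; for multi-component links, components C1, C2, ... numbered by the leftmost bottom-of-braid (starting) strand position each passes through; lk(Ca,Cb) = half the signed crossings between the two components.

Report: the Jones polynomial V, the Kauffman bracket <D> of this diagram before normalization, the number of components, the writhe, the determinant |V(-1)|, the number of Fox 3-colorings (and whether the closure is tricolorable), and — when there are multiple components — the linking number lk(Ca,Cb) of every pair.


V = -q^-3 + 3q^-2 - 3q^-1 + 4 - 4q + 3q^2 - 2q^3 + q^4
<D> = -A^-13 + 2A^-9 - 3A^-5 + 4A^-1 - 4A^3 + 3A^7 - 3A^11 + A^15 (w = +1)
1 component over 13 crossings, w = +1
9 Fox colorings among 3^13, |V(-1)| = 21: tricolorable
why: w = +1 (over 13 crossings) is diagram-only; (-A^3)^(-1) removes it from V
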